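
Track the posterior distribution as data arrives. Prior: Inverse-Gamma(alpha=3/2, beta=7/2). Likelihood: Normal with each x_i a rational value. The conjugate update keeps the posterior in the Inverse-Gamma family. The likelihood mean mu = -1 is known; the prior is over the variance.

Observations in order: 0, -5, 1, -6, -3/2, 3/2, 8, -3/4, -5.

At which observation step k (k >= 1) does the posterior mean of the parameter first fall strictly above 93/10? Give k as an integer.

k = 4

obs 1: x=0 → posterior Inverse-Gamma(2, 4)
obs 2: x=-5 → posterior Inverse-Gamma(5/2, 12)
obs 3: x=1 → posterior Inverse-Gamma(3, 14)
obs 4: x=-6 → posterior Inverse-Gamma(7/2, 53/2)
obs 5: x=-3/2 → posterior Inverse-Gamma(4, 213/8)
obs 6: x=3/2 → posterior Inverse-Gamma(9/2, 119/4)
obs 7: x=8 → posterior Inverse-Gamma(5, 281/4)
obs 8: x=-3/4 → posterior Inverse-Gamma(11/2, 2249/32)
obs 9: x=-5 → posterior Inverse-Gamma(6, 2505/32)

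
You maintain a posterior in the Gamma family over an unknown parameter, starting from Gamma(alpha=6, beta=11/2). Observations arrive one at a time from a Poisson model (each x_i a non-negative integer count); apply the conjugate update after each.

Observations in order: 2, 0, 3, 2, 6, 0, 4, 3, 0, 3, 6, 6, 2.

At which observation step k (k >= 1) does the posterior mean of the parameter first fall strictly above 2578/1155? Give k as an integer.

k = 12

obs 1: x=2 → posterior Gamma(8, 13/2)
obs 2: x=0 → posterior Gamma(8, 15/2)
obs 3: x=3 → posterior Gamma(11, 17/2)
obs 4: x=2 → posterior Gamma(13, 19/2)
obs 5: x=6 → posterior Gamma(19, 21/2)
obs 6: x=0 → posterior Gamma(19, 23/2)
obs 7: x=4 → posterior Gamma(23, 25/2)
obs 8: x=3 → posterior Gamma(26, 27/2)
obs 9: x=0 → posterior Gamma(26, 29/2)
obs 10: x=3 → posterior Gamma(29, 31/2)
obs 11: x=6 → posterior Gamma(35, 33/2)
obs 12: x=6 → posterior Gamma(41, 35/2)
obs 13: x=2 → posterior Gamma(43, 37/2)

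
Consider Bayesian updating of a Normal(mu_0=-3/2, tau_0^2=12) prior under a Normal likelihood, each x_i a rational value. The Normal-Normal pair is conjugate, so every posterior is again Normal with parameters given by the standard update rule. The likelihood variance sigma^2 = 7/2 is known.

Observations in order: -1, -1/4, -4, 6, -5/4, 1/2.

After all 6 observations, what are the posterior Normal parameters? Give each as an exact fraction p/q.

obs 1: x=-1 → posterior Normal(-69/62, 84/31)
obs 2: x=-1/4 → posterior Normal(-81/110, 84/55)
obs 3: x=-4 → posterior Normal(-273/158, 84/79)
obs 4: x=6 → posterior Normal(15/206, 84/103)
obs 5: x=-5/4 → posterior Normal(-45/254, 84/127)
obs 6: x=1/2 → posterior Normal(-21/302, 84/151)

mu_0=-21/302, tau_0^2=84/151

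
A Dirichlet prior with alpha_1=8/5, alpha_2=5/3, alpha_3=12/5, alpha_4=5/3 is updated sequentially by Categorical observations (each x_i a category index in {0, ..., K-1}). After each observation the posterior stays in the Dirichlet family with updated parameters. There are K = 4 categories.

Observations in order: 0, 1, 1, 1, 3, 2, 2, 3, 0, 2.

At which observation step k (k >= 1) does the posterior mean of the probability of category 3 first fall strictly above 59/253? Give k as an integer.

k = 8

obs 1: x=0 → posterior Dirichlet(13/5, 5/3, 12/5, 5/3)
obs 2: x=1 → posterior Dirichlet(13/5, 8/3, 12/5, 5/3)
obs 3: x=1 → posterior Dirichlet(13/5, 11/3, 12/5, 5/3)
obs 4: x=1 → posterior Dirichlet(13/5, 14/3, 12/5, 5/3)
obs 5: x=3 → posterior Dirichlet(13/5, 14/3, 12/5, 8/3)
obs 6: x=2 → posterior Dirichlet(13/5, 14/3, 17/5, 8/3)
obs 7: x=2 → posterior Dirichlet(13/5, 14/3, 22/5, 8/3)
obs 8: x=3 → posterior Dirichlet(13/5, 14/3, 22/5, 11/3)
obs 9: x=0 → posterior Dirichlet(18/5, 14/3, 22/5, 11/3)
obs 10: x=2 → posterior Dirichlet(18/5, 14/3, 27/5, 11/3)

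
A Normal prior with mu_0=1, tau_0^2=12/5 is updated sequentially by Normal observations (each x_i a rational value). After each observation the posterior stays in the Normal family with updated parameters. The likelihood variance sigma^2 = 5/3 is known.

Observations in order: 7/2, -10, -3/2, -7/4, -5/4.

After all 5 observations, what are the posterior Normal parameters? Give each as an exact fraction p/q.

obs 1: x=7/2 → posterior Normal(151/61, 60/61)
obs 2: x=-10 → posterior Normal(-209/97, 60/97)
obs 3: x=-3/2 → posterior Normal(-263/133, 60/133)
obs 4: x=-7/4 → posterior Normal(-326/169, 60/169)
obs 5: x=-5/4 → posterior Normal(-371/205, 12/41)

mu_0=-371/205, tau_0^2=12/41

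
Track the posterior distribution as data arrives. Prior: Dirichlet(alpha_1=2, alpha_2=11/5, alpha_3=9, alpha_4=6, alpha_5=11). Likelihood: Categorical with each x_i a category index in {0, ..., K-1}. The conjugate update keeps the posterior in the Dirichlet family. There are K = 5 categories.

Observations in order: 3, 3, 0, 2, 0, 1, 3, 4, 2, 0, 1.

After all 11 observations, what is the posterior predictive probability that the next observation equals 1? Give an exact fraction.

obs 1: x=3 → posterior Dirichlet(2, 11/5, 9, 7, 11)
obs 2: x=3 → posterior Dirichlet(2, 11/5, 9, 8, 11)
obs 3: x=0 → posterior Dirichlet(3, 11/5, 9, 8, 11)
obs 4: x=2 → posterior Dirichlet(3, 11/5, 10, 8, 11)
obs 5: x=0 → posterior Dirichlet(4, 11/5, 10, 8, 11)
obs 6: x=1 → posterior Dirichlet(4, 16/5, 10, 8, 11)
obs 7: x=3 → posterior Dirichlet(4, 16/5, 10, 9, 11)
obs 8: x=4 → posterior Dirichlet(4, 16/5, 10, 9, 12)
obs 9: x=2 → posterior Dirichlet(4, 16/5, 11, 9, 12)
obs 10: x=0 → posterior Dirichlet(5, 16/5, 11, 9, 12)
obs 11: x=1 → posterior Dirichlet(5, 21/5, 11, 9, 12)

21/206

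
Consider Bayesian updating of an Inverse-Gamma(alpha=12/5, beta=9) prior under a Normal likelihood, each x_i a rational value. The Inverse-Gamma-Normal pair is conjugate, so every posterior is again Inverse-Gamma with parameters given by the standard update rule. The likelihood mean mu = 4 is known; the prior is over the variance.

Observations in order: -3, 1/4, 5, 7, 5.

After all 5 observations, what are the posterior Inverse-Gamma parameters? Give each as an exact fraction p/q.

obs 1: x=-3 → posterior Inverse-Gamma(29/10, 67/2)
obs 2: x=1/4 → posterior Inverse-Gamma(17/5, 1297/32)
obs 3: x=5 → posterior Inverse-Gamma(39/10, 1313/32)
obs 4: x=7 → posterior Inverse-Gamma(22/5, 1457/32)
obs 5: x=5 → posterior Inverse-Gamma(49/10, 1473/32)

alpha=49/10, beta=1473/32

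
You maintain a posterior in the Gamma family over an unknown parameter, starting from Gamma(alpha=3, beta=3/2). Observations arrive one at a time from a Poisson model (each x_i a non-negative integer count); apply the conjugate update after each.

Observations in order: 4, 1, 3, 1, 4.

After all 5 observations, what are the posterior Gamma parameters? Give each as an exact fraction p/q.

obs 1: x=4 → posterior Gamma(7, 5/2)
obs 2: x=1 → posterior Gamma(8, 7/2)
obs 3: x=3 → posterior Gamma(11, 9/2)
obs 4: x=1 → posterior Gamma(12, 11/2)
obs 5: x=4 → posterior Gamma(16, 13/2)

alpha=16, beta=13/2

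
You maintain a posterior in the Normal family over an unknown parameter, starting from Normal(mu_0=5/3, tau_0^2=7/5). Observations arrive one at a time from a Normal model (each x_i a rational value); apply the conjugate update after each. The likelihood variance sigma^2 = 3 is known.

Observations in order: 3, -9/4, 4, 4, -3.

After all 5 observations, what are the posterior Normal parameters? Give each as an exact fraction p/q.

mu_0=261/200, tau_0^2=21/50

obs 1: x=3 → posterior Normal(23/11, 21/22)
obs 2: x=-9/4 → posterior Normal(121/116, 21/29)
obs 3: x=4 → posterior Normal(233/144, 7/12)
obs 4: x=4 → posterior Normal(345/172, 21/43)
obs 5: x=-3 → posterior Normal(261/200, 21/50)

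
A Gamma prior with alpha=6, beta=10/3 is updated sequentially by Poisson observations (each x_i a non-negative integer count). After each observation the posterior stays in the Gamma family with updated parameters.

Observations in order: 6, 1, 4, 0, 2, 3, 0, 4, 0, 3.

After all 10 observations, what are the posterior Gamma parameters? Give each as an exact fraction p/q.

alpha=29, beta=40/3

obs 1: x=6 → posterior Gamma(12, 13/3)
obs 2: x=1 → posterior Gamma(13, 16/3)
obs 3: x=4 → posterior Gamma(17, 19/3)
obs 4: x=0 → posterior Gamma(17, 22/3)
obs 5: x=2 → posterior Gamma(19, 25/3)
obs 6: x=3 → posterior Gamma(22, 28/3)
obs 7: x=0 → posterior Gamma(22, 31/3)
obs 8: x=4 → posterior Gamma(26, 34/3)
obs 9: x=0 → posterior Gamma(26, 37/3)
obs 10: x=3 → posterior Gamma(29, 40/3)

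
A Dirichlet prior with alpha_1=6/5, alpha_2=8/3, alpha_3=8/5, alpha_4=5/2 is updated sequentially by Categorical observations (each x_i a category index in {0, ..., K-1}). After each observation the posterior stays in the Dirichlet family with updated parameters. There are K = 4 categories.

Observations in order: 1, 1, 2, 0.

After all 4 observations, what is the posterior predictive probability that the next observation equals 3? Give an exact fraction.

obs 1: x=1 → posterior Dirichlet(6/5, 11/3, 8/5, 5/2)
obs 2: x=1 → posterior Dirichlet(6/5, 14/3, 8/5, 5/2)
obs 3: x=2 → posterior Dirichlet(6/5, 14/3, 13/5, 5/2)
obs 4: x=0 → posterior Dirichlet(11/5, 14/3, 13/5, 5/2)

75/359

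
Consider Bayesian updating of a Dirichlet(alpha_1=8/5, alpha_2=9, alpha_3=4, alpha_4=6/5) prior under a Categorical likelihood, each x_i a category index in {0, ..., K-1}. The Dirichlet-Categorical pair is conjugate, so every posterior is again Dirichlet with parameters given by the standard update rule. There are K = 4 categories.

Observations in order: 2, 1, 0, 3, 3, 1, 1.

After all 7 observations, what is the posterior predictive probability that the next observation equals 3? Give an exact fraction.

8/57

obs 1: x=2 → posterior Dirichlet(8/5, 9, 5, 6/5)
obs 2: x=1 → posterior Dirichlet(8/5, 10, 5, 6/5)
obs 3: x=0 → posterior Dirichlet(13/5, 10, 5, 6/5)
obs 4: x=3 → posterior Dirichlet(13/5, 10, 5, 11/5)
obs 5: x=3 → posterior Dirichlet(13/5, 10, 5, 16/5)
obs 6: x=1 → posterior Dirichlet(13/5, 11, 5, 16/5)
obs 7: x=1 → posterior Dirichlet(13/5, 12, 5, 16/5)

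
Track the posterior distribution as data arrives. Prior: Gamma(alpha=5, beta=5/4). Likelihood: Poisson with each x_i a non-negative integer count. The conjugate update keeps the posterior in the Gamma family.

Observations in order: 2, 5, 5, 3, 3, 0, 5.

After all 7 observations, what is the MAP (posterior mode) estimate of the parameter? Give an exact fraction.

obs 1: x=2 → posterior Gamma(7, 9/4)
obs 2: x=5 → posterior Gamma(12, 13/4)
obs 3: x=5 → posterior Gamma(17, 17/4)
obs 4: x=3 → posterior Gamma(20, 21/4)
obs 5: x=3 → posterior Gamma(23, 25/4)
obs 6: x=0 → posterior Gamma(23, 29/4)
obs 7: x=5 → posterior Gamma(28, 33/4)

36/11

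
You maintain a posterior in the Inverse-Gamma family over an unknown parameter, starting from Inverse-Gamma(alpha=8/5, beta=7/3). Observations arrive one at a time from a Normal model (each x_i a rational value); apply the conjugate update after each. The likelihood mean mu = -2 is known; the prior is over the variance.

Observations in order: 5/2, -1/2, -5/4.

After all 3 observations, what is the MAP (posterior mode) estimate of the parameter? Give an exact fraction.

6655/1968

obs 1: x=5/2 → posterior Inverse-Gamma(21/10, 299/24)
obs 2: x=-1/2 → posterior Inverse-Gamma(13/5, 163/12)
obs 3: x=-5/4 → posterior Inverse-Gamma(31/10, 1331/96)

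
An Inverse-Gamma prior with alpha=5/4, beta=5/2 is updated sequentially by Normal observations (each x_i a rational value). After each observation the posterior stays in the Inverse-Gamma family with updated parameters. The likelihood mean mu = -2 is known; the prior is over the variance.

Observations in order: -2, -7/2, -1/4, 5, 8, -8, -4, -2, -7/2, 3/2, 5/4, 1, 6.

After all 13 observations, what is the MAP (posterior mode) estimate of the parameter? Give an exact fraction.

obs 1: x=-2 → posterior Inverse-Gamma(7/4, 5/2)
obs 2: x=-7/2 → posterior Inverse-Gamma(9/4, 29/8)
obs 3: x=-1/4 → posterior Inverse-Gamma(11/4, 165/32)
obs 4: x=5 → posterior Inverse-Gamma(13/4, 949/32)
obs 5: x=8 → posterior Inverse-Gamma(15/4, 2549/32)
obs 6: x=-8 → posterior Inverse-Gamma(17/4, 3125/32)
obs 7: x=-4 → posterior Inverse-Gamma(19/4, 3189/32)
obs 8: x=-2 → posterior Inverse-Gamma(21/4, 3189/32)
obs 9: x=-7/2 → posterior Inverse-Gamma(23/4, 3225/32)
obs 10: x=3/2 → posterior Inverse-Gamma(25/4, 3421/32)
obs 11: x=5/4 → posterior Inverse-Gamma(27/4, 1795/16)
obs 12: x=1 → posterior Inverse-Gamma(29/4, 1867/16)
obs 13: x=6 → posterior Inverse-Gamma(31/4, 2379/16)

2379/140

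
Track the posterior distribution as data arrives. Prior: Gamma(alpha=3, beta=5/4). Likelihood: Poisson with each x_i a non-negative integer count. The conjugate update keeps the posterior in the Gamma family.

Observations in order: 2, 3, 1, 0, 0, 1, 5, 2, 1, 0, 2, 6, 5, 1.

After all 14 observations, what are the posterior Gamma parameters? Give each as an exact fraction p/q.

obs 1: x=2 → posterior Gamma(5, 9/4)
obs 2: x=3 → posterior Gamma(8, 13/4)
obs 3: x=1 → posterior Gamma(9, 17/4)
obs 4: x=0 → posterior Gamma(9, 21/4)
obs 5: x=0 → posterior Gamma(9, 25/4)
obs 6: x=1 → posterior Gamma(10, 29/4)
obs 7: x=5 → posterior Gamma(15, 33/4)
obs 8: x=2 → posterior Gamma(17, 37/4)
obs 9: x=1 → posterior Gamma(18, 41/4)
obs 10: x=0 → posterior Gamma(18, 45/4)
obs 11: x=2 → posterior Gamma(20, 49/4)
obs 12: x=6 → posterior Gamma(26, 53/4)
obs 13: x=5 → posterior Gamma(31, 57/4)
obs 14: x=1 → posterior Gamma(32, 61/4)

alpha=32, beta=61/4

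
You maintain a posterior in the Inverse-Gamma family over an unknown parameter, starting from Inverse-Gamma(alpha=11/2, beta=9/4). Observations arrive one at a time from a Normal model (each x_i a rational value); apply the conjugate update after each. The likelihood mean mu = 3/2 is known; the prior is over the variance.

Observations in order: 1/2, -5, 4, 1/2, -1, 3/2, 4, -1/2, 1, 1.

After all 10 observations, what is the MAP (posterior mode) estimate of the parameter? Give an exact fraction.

72/23

obs 1: x=1/2 → posterior Inverse-Gamma(6, 11/4)
obs 2: x=-5 → posterior Inverse-Gamma(13/2, 191/8)
obs 3: x=4 → posterior Inverse-Gamma(7, 27)
obs 4: x=1/2 → posterior Inverse-Gamma(15/2, 55/2)
obs 5: x=-1 → posterior Inverse-Gamma(8, 245/8)
obs 6: x=3/2 → posterior Inverse-Gamma(17/2, 245/8)
obs 7: x=4 → posterior Inverse-Gamma(9, 135/4)
obs 8: x=-1/2 → posterior Inverse-Gamma(19/2, 143/4)
obs 9: x=1 → posterior Inverse-Gamma(10, 287/8)
obs 10: x=1 → posterior Inverse-Gamma(21/2, 36)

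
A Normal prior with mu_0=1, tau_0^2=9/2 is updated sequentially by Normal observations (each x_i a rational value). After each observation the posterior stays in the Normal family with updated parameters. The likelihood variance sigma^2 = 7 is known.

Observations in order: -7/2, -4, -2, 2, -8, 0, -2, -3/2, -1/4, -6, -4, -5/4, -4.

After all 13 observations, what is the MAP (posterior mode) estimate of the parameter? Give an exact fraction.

-593/262

obs 1: x=-7/2 → posterior Normal(-35/46, 63/23)
obs 2: x=-4 → posterior Normal(-107/64, 63/32)
obs 3: x=-2 → posterior Normal(-143/82, 63/41)
obs 4: x=2 → posterior Normal(-107/100, 63/50)
obs 5: x=-8 → posterior Normal(-251/118, 63/59)
obs 6: x=0 → posterior Normal(-251/136, 63/68)
obs 7: x=-2 → posterior Normal(-41/22, 9/11)
obs 8: x=-3/2 → posterior Normal(-157/86, 63/86)
obs 9: x=-1/4 → posterior Normal(-637/380, 63/95)
obs 10: x=-6 → posterior Normal(-853/416, 63/104)
obs 11: x=-4 → posterior Normal(-997/452, 63/113)
obs 12: x=-5/4 → posterior Normal(-521/244, 63/122)
obs 13: x=-4 → posterior Normal(-593/262, 63/131)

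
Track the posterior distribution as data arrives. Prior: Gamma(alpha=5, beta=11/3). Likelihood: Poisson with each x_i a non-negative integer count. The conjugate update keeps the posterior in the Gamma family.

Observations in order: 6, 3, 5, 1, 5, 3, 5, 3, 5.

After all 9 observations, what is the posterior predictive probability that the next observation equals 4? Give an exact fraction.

obs 1: x=6 → posterior Gamma(11, 14/3)
obs 2: x=3 → posterior Gamma(14, 17/3)
obs 3: x=5 → posterior Gamma(19, 20/3)
obs 4: x=1 → posterior Gamma(20, 23/3)
obs 5: x=5 → posterior Gamma(25, 26/3)
obs 6: x=3 → posterior Gamma(28, 29/3)
obs 7: x=5 → posterior Gamma(33, 32/3)
obs 8: x=3 → posterior Gamma(36, 35/3)
obs 9: x=5 → posterior Gamma(41, 38/3)

15833308032318054611898797617936167787828962517234344554422272742391808/91725417180837143663326189086434787308803478524071148179882832902891361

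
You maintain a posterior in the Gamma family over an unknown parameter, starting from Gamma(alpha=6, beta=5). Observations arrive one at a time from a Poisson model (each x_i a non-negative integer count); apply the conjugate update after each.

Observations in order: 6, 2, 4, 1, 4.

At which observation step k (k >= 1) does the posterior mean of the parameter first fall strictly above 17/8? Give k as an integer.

obs 1: x=6 → posterior Gamma(12, 6)
obs 2: x=2 → posterior Gamma(14, 7)
obs 3: x=4 → posterior Gamma(18, 8)
obs 4: x=1 → posterior Gamma(19, 9)
obs 5: x=4 → posterior Gamma(23, 10)

k = 3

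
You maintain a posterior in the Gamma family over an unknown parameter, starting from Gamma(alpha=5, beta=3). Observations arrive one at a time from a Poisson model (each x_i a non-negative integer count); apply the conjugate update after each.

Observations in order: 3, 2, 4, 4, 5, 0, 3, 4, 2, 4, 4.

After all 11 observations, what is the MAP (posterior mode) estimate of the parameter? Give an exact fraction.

39/14

obs 1: x=3 → posterior Gamma(8, 4)
obs 2: x=2 → posterior Gamma(10, 5)
obs 3: x=4 → posterior Gamma(14, 6)
obs 4: x=4 → posterior Gamma(18, 7)
obs 5: x=5 → posterior Gamma(23, 8)
obs 6: x=0 → posterior Gamma(23, 9)
obs 7: x=3 → posterior Gamma(26, 10)
obs 8: x=4 → posterior Gamma(30, 11)
obs 9: x=2 → posterior Gamma(32, 12)
obs 10: x=4 → posterior Gamma(36, 13)
obs 11: x=4 → posterior Gamma(40, 14)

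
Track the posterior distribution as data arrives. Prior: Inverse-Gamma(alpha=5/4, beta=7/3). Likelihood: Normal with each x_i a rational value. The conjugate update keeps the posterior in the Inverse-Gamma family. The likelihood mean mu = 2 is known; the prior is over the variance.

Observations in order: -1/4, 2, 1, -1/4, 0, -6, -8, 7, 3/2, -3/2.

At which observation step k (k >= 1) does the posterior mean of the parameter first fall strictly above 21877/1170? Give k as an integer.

obs 1: x=-1/4 → posterior Inverse-Gamma(7/4, 467/96)
obs 2: x=2 → posterior Inverse-Gamma(9/4, 467/96)
obs 3: x=1 → posterior Inverse-Gamma(11/4, 515/96)
obs 4: x=-1/4 → posterior Inverse-Gamma(13/4, 379/48)
obs 5: x=0 → posterior Inverse-Gamma(15/4, 475/48)
obs 6: x=-6 → posterior Inverse-Gamma(17/4, 2011/48)
obs 7: x=-8 → posterior Inverse-Gamma(19/4, 4411/48)
obs 8: x=7 → posterior Inverse-Gamma(21/4, 5011/48)
obs 9: x=3/2 → posterior Inverse-Gamma(23/4, 5017/48)
obs 10: x=-3/2 → posterior Inverse-Gamma(25/4, 5311/48)

k = 7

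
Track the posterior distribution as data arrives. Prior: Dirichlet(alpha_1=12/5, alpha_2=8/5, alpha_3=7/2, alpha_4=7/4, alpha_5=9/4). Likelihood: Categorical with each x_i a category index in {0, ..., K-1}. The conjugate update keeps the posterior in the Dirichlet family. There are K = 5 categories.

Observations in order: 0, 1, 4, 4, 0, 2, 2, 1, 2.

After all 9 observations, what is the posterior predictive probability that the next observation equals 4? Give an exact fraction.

17/82

obs 1: x=0 → posterior Dirichlet(17/5, 8/5, 7/2, 7/4, 9/4)
obs 2: x=1 → posterior Dirichlet(17/5, 13/5, 7/2, 7/4, 9/4)
obs 3: x=4 → posterior Dirichlet(17/5, 13/5, 7/2, 7/4, 13/4)
obs 4: x=4 → posterior Dirichlet(17/5, 13/5, 7/2, 7/4, 17/4)
obs 5: x=0 → posterior Dirichlet(22/5, 13/5, 7/2, 7/4, 17/4)
obs 6: x=2 → posterior Dirichlet(22/5, 13/5, 9/2, 7/4, 17/4)
obs 7: x=2 → posterior Dirichlet(22/5, 13/5, 11/2, 7/4, 17/4)
obs 8: x=1 → posterior Dirichlet(22/5, 18/5, 11/2, 7/4, 17/4)
obs 9: x=2 → posterior Dirichlet(22/5, 18/5, 13/2, 7/4, 17/4)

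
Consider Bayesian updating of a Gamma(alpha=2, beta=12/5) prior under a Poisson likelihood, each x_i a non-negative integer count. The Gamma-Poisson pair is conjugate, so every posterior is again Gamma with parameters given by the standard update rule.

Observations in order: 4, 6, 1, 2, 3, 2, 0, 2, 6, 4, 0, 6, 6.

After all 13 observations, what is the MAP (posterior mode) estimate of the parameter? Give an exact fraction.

215/77

obs 1: x=4 → posterior Gamma(6, 17/5)
obs 2: x=6 → posterior Gamma(12, 22/5)
obs 3: x=1 → posterior Gamma(13, 27/5)
obs 4: x=2 → posterior Gamma(15, 32/5)
obs 5: x=3 → posterior Gamma(18, 37/5)
obs 6: x=2 → posterior Gamma(20, 42/5)
obs 7: x=0 → posterior Gamma(20, 47/5)
obs 8: x=2 → posterior Gamma(22, 52/5)
obs 9: x=6 → posterior Gamma(28, 57/5)
obs 10: x=4 → posterior Gamma(32, 62/5)
obs 11: x=0 → posterior Gamma(32, 67/5)
obs 12: x=6 → posterior Gamma(38, 72/5)
obs 13: x=6 → posterior Gamma(44, 77/5)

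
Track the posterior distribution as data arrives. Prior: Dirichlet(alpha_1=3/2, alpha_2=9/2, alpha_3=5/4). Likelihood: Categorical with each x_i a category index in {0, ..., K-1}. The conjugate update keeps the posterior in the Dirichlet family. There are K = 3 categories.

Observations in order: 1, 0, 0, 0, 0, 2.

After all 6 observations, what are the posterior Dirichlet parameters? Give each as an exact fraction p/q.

obs 1: x=1 → posterior Dirichlet(3/2, 11/2, 5/4)
obs 2: x=0 → posterior Dirichlet(5/2, 11/2, 5/4)
obs 3: x=0 → posterior Dirichlet(7/2, 11/2, 5/4)
obs 4: x=0 → posterior Dirichlet(9/2, 11/2, 5/4)
obs 5: x=0 → posterior Dirichlet(11/2, 11/2, 5/4)
obs 6: x=2 → posterior Dirichlet(11/2, 11/2, 9/4)

alpha_1=11/2, alpha_2=11/2, alpha_3=9/4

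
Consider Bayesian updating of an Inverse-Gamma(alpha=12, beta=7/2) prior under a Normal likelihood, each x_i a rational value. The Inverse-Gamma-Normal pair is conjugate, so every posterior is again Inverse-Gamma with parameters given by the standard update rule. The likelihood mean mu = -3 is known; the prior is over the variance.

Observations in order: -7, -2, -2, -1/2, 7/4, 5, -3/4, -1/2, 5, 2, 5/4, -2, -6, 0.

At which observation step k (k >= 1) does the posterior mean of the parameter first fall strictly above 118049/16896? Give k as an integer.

obs 1: x=-7 → posterior Inverse-Gamma(25/2, 23/2)
obs 2: x=-2 → posterior Inverse-Gamma(13, 12)
obs 3: x=-2 → posterior Inverse-Gamma(27/2, 25/2)
obs 4: x=-1/2 → posterior Inverse-Gamma(14, 125/8)
obs 5: x=7/4 → posterior Inverse-Gamma(29/2, 861/32)
obs 6: x=5 → posterior Inverse-Gamma(15, 1885/32)
obs 7: x=-3/4 → posterior Inverse-Gamma(31/2, 983/16)
obs 8: x=-1/2 → posterior Inverse-Gamma(16, 1033/16)
obs 9: x=5 → posterior Inverse-Gamma(33/2, 1545/16)
obs 10: x=2 → posterior Inverse-Gamma(17, 1745/16)
obs 11: x=5/4 → posterior Inverse-Gamma(35/2, 3779/32)
obs 12: x=-2 → posterior Inverse-Gamma(18, 3795/32)
obs 13: x=-6 → posterior Inverse-Gamma(37/2, 3939/32)
obs 14: x=0 → posterior Inverse-Gamma(19, 4083/32)

k = 11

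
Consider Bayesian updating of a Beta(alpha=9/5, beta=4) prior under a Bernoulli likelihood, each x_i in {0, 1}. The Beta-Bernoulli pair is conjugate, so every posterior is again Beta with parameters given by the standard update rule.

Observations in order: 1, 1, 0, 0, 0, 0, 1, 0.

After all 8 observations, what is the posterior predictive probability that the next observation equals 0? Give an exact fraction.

obs 1: x=1 → posterior Beta(14/5, 4)
obs 2: x=1 → posterior Beta(19/5, 4)
obs 3: x=0 → posterior Beta(19/5, 5)
obs 4: x=0 → posterior Beta(19/5, 6)
obs 5: x=0 → posterior Beta(19/5, 7)
obs 6: x=0 → posterior Beta(19/5, 8)
obs 7: x=1 → posterior Beta(24/5, 8)
obs 8: x=0 → posterior Beta(24/5, 9)

15/23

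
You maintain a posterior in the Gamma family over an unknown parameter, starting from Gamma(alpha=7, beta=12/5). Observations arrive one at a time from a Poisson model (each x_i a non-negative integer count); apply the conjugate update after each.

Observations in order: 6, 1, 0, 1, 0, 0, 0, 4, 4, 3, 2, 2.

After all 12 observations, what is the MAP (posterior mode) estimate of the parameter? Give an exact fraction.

145/72

obs 1: x=6 → posterior Gamma(13, 17/5)
obs 2: x=1 → posterior Gamma(14, 22/5)
obs 3: x=0 → posterior Gamma(14, 27/5)
obs 4: x=1 → posterior Gamma(15, 32/5)
obs 5: x=0 → posterior Gamma(15, 37/5)
obs 6: x=0 → posterior Gamma(15, 42/5)
obs 7: x=0 → posterior Gamma(15, 47/5)
obs 8: x=4 → posterior Gamma(19, 52/5)
obs 9: x=4 → posterior Gamma(23, 57/5)
obs 10: x=3 → posterior Gamma(26, 62/5)
obs 11: x=2 → posterior Gamma(28, 67/5)
obs 12: x=2 → posterior Gamma(30, 72/5)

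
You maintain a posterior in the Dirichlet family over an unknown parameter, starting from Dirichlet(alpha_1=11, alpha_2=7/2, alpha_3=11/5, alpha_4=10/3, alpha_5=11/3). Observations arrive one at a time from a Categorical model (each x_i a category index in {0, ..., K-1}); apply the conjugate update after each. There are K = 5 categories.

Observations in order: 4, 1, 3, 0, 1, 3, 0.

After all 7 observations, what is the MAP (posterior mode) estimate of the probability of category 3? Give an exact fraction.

130/771

obs 1: x=4 → posterior Dirichlet(11, 7/2, 11/5, 10/3, 14/3)
obs 2: x=1 → posterior Dirichlet(11, 9/2, 11/5, 10/3, 14/3)
obs 3: x=3 → posterior Dirichlet(11, 9/2, 11/5, 13/3, 14/3)
obs 4: x=0 → posterior Dirichlet(12, 9/2, 11/5, 13/3, 14/3)
obs 5: x=1 → posterior Dirichlet(12, 11/2, 11/5, 13/3, 14/3)
obs 6: x=3 → posterior Dirichlet(12, 11/2, 11/5, 16/3, 14/3)
obs 7: x=0 → posterior Dirichlet(13, 11/2, 11/5, 16/3, 14/3)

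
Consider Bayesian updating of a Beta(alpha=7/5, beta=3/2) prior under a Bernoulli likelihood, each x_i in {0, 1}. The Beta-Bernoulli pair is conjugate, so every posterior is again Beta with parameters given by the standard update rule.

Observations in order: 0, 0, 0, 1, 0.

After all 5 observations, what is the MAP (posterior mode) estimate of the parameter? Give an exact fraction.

14/59

obs 1: x=0 → posterior Beta(7/5, 5/2)
obs 2: x=0 → posterior Beta(7/5, 7/2)
obs 3: x=0 → posterior Beta(7/5, 9/2)
obs 4: x=1 → posterior Beta(12/5, 9/2)
obs 5: x=0 → posterior Beta(12/5, 11/2)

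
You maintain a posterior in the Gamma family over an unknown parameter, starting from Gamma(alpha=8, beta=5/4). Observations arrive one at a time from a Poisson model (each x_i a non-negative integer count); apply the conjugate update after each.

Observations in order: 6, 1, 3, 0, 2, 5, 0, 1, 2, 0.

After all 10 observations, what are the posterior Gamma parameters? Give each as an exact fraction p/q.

alpha=28, beta=45/4

obs 1: x=6 → posterior Gamma(14, 9/4)
obs 2: x=1 → posterior Gamma(15, 13/4)
obs 3: x=3 → posterior Gamma(18, 17/4)
obs 4: x=0 → posterior Gamma(18, 21/4)
obs 5: x=2 → posterior Gamma(20, 25/4)
obs 6: x=5 → posterior Gamma(25, 29/4)
obs 7: x=0 → posterior Gamma(25, 33/4)
obs 8: x=1 → posterior Gamma(26, 37/4)
obs 9: x=2 → posterior Gamma(28, 41/4)
obs 10: x=0 → posterior Gamma(28, 45/4)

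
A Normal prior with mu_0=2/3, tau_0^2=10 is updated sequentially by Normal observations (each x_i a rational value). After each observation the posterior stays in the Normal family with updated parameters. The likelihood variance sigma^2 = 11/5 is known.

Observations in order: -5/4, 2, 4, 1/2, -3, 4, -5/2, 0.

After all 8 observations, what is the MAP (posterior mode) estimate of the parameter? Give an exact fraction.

obs 1: x=-5/4 → posterior Normal(-331/366, 110/61)
obs 2: x=2 → posterior Normal(269/666, 110/111)
obs 3: x=4 → posterior Normal(1469/966, 110/161)
obs 4: x=1/2 → posterior Normal(1619/1266, 110/211)
obs 5: x=-3 → posterior Normal(719/1566, 110/261)
obs 6: x=4 → posterior Normal(1919/1866, 110/311)
obs 7: x=-5/2 → posterior Normal(1169/2166, 110/361)
obs 8: x=0 → posterior Normal(1169/2466, 110/411)

1169/2466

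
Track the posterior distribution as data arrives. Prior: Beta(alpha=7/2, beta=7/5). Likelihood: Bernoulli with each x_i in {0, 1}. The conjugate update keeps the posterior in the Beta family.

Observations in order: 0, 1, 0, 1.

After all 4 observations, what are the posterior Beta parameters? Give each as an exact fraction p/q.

obs 1: x=0 → posterior Beta(7/2, 12/5)
obs 2: x=1 → posterior Beta(9/2, 12/5)
obs 3: x=0 → posterior Beta(9/2, 17/5)
obs 4: x=1 → posterior Beta(11/2, 17/5)

alpha=11/2, beta=17/5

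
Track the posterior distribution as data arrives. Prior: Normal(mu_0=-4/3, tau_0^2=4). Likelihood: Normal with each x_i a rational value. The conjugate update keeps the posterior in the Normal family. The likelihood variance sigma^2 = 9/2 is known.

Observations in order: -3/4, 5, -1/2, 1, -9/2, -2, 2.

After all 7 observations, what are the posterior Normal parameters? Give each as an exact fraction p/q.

mu_0=-2/13, tau_0^2=36/65

obs 1: x=-3/4 → posterior Normal(-18/17, 36/17)
obs 2: x=5 → posterior Normal(22/25, 36/25)
obs 3: x=-1/2 → posterior Normal(6/11, 12/11)
obs 4: x=1 → posterior Normal(26/41, 36/41)
obs 5: x=-9/2 → posterior Normal(-10/49, 36/49)
obs 6: x=-2 → posterior Normal(-26/57, 12/19)
obs 7: x=2 → posterior Normal(-2/13, 36/65)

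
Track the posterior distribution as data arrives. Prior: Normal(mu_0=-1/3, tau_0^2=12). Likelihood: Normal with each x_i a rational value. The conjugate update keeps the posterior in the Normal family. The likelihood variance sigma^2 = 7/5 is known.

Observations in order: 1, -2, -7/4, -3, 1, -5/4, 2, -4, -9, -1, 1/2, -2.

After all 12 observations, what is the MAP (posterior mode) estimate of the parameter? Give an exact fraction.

-3517/2181

obs 1: x=1 → posterior Normal(173/201, 84/67)
obs 2: x=-2 → posterior Normal(-187/381, 84/127)
obs 3: x=-7/4 → posterior Normal(-502/561, 84/187)
obs 4: x=-3 → posterior Normal(-1042/741, 84/247)
obs 5: x=1 → posterior Normal(-862/921, 84/307)
obs 6: x=-5/4 → posterior Normal(-1087/1101, 84/367)
obs 7: x=2 → posterior Normal(-727/1281, 12/61)
obs 8: x=-4 → posterior Normal(-1447/1461, 84/487)
obs 9: x=-9 → posterior Normal(-3067/1641, 84/547)
obs 10: x=-1 → posterior Normal(-3247/1821, 84/607)
obs 11: x=1/2 → posterior Normal(-3157/2001, 84/667)
obs 12: x=-2 → posterior Normal(-3517/2181, 84/727)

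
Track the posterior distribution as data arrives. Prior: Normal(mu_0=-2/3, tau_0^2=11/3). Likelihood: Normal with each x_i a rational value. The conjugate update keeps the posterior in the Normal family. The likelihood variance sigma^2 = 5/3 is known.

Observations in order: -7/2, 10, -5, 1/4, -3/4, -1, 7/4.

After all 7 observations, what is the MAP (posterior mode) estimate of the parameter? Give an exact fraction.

191/984

obs 1: x=-7/2 → posterior Normal(-251/96, 55/48)
obs 2: x=10 → posterior Normal(409/162, 55/81)
obs 3: x=-5 → posterior Normal(79/228, 55/114)
obs 4: x=1/4 → posterior Normal(191/588, 55/147)
obs 5: x=-3/4 → posterior Normal(23/180, 11/36)
obs 6: x=-1 → posterior Normal(-10/213, 55/213)
obs 7: x=7/4 → posterior Normal(191/984, 55/246)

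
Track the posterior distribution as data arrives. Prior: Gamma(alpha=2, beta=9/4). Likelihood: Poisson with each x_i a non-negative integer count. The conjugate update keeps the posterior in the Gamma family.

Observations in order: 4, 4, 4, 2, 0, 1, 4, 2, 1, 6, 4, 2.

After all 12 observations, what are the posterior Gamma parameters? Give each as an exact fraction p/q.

alpha=36, beta=57/4

obs 1: x=4 → posterior Gamma(6, 13/4)
obs 2: x=4 → posterior Gamma(10, 17/4)
obs 3: x=4 → posterior Gamma(14, 21/4)
obs 4: x=2 → posterior Gamma(16, 25/4)
obs 5: x=0 → posterior Gamma(16, 29/4)
obs 6: x=1 → posterior Gamma(17, 33/4)
obs 7: x=4 → posterior Gamma(21, 37/4)
obs 8: x=2 → posterior Gamma(23, 41/4)
obs 9: x=1 → posterior Gamma(24, 45/4)
obs 10: x=6 → posterior Gamma(30, 49/4)
obs 11: x=4 → posterior Gamma(34, 53/4)
obs 12: x=2 → posterior Gamma(36, 57/4)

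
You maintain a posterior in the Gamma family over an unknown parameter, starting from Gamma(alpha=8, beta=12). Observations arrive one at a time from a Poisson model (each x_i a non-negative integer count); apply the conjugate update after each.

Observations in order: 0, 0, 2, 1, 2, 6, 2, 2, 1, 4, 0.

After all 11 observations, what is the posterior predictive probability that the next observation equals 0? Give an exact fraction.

obs 1: x=0 → posterior Gamma(8, 13)
obs 2: x=0 → posterior Gamma(8, 14)
obs 3: x=2 → posterior Gamma(10, 15)
obs 4: x=1 → posterior Gamma(11, 16)
obs 5: x=2 → posterior Gamma(13, 17)
obs 6: x=6 → posterior Gamma(19, 18)
obs 7: x=2 → posterior Gamma(21, 19)
obs 8: x=2 → posterior Gamma(23, 20)
obs 9: x=1 → posterior Gamma(24, 21)
obs 10: x=4 → posterior Gamma(28, 22)
obs 11: x=0 → posterior Gamma(28, 23)

134393854047545109686936775588697536481/442501521100279865673218454734216626176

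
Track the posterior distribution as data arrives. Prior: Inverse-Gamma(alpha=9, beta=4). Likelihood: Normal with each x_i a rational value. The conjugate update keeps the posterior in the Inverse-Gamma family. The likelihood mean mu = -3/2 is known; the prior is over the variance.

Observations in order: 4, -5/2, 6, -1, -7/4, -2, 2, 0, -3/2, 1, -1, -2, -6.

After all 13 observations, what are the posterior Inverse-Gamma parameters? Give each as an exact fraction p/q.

obs 1: x=4 → posterior Inverse-Gamma(19/2, 153/8)
obs 2: x=-5/2 → posterior Inverse-Gamma(10, 157/8)
obs 3: x=6 → posterior Inverse-Gamma(21/2, 191/4)
obs 4: x=-1 → posterior Inverse-Gamma(11, 383/8)
obs 5: x=-7/4 → posterior Inverse-Gamma(23/2, 1533/32)
obs 6: x=-2 → posterior Inverse-Gamma(12, 1537/32)
obs 7: x=2 → posterior Inverse-Gamma(25/2, 1733/32)
obs 8: x=0 → posterior Inverse-Gamma(13, 1769/32)
obs 9: x=-3/2 → posterior Inverse-Gamma(27/2, 1769/32)
obs 10: x=1 → posterior Inverse-Gamma(14, 1869/32)
obs 11: x=-1 → posterior Inverse-Gamma(29/2, 1873/32)
obs 12: x=-2 → posterior Inverse-Gamma(15, 1877/32)
obs 13: x=-6 → posterior Inverse-Gamma(31/2, 2201/32)

alpha=31/2, beta=2201/32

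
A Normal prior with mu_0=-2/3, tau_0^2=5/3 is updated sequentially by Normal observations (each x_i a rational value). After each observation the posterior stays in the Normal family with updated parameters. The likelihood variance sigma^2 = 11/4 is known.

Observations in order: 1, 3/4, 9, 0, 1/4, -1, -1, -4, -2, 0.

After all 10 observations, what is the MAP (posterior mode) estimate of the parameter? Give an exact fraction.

38/233

obs 1: x=1 → posterior Normal(-2/53, 55/53)
obs 2: x=3/4 → posterior Normal(13/73, 55/73)
obs 3: x=9 → posterior Normal(193/93, 55/93)
obs 4: x=0 → posterior Normal(193/113, 55/113)
obs 5: x=1/4 → posterior Normal(198/133, 55/133)
obs 6: x=-1 → posterior Normal(178/153, 55/153)
obs 7: x=-1 → posterior Normal(158/173, 55/173)
obs 8: x=-4 → posterior Normal(78/193, 55/193)
obs 9: x=-2 → posterior Normal(38/213, 55/213)
obs 10: x=0 → posterior Normal(38/233, 55/233)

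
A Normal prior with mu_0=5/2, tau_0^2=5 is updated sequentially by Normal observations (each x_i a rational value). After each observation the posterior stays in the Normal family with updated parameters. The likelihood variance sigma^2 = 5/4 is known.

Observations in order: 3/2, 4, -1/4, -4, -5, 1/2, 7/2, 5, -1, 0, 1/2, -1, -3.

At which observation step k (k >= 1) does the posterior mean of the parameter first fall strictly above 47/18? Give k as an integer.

k = 2

obs 1: x=3/2 → posterior Normal(17/10, 1)
obs 2: x=4 → posterior Normal(49/18, 5/9)
obs 3: x=-1/4 → posterior Normal(47/26, 5/13)
obs 4: x=-4 → posterior Normal(15/34, 5/17)
obs 5: x=-5 → posterior Normal(-25/42, 5/21)
obs 6: x=1/2 → posterior Normal(-21/50, 1/5)
obs 7: x=7/2 → posterior Normal(7/58, 5/29)
obs 8: x=5 → posterior Normal(47/66, 5/33)
obs 9: x=-1 → posterior Normal(39/74, 5/37)
obs 10: x=0 → posterior Normal(39/82, 5/41)
obs 11: x=1/2 → posterior Normal(43/90, 1/9)
obs 12: x=-1 → posterior Normal(5/14, 5/49)
obs 13: x=-3 → posterior Normal(11/106, 5/53)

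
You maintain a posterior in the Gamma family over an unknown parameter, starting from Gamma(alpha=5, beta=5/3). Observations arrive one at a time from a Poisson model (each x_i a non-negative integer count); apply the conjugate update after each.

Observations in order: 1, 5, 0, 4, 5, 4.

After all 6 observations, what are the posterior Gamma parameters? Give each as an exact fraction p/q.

alpha=24, beta=23/3

obs 1: x=1 → posterior Gamma(6, 8/3)
obs 2: x=5 → posterior Gamma(11, 11/3)
obs 3: x=0 → posterior Gamma(11, 14/3)
obs 4: x=4 → posterior Gamma(15, 17/3)
obs 5: x=5 → posterior Gamma(20, 20/3)
obs 6: x=4 → posterior Gamma(24, 23/3)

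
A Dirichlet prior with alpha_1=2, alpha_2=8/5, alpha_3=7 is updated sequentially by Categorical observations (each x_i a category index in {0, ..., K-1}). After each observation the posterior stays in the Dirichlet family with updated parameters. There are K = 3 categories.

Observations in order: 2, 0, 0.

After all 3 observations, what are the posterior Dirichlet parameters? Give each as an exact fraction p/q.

obs 1: x=2 → posterior Dirichlet(2, 8/5, 8)
obs 2: x=0 → posterior Dirichlet(3, 8/5, 8)
obs 3: x=0 → posterior Dirichlet(4, 8/5, 8)

alpha_1=4, alpha_2=8/5, alpha_3=8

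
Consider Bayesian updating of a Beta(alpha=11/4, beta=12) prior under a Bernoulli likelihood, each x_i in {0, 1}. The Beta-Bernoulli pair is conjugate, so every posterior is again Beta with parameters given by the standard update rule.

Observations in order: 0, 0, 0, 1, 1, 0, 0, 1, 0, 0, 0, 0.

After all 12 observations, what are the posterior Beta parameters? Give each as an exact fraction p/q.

alpha=23/4, beta=21

obs 1: x=0 → posterior Beta(11/4, 13)
obs 2: x=0 → posterior Beta(11/4, 14)
obs 3: x=0 → posterior Beta(11/4, 15)
obs 4: x=1 → posterior Beta(15/4, 15)
obs 5: x=1 → posterior Beta(19/4, 15)
obs 6: x=0 → posterior Beta(19/4, 16)
obs 7: x=0 → posterior Beta(19/4, 17)
obs 8: x=1 → posterior Beta(23/4, 17)
obs 9: x=0 → posterior Beta(23/4, 18)
obs 10: x=0 → posterior Beta(23/4, 19)
obs 11: x=0 → posterior Beta(23/4, 20)
obs 12: x=0 → posterior Beta(23/4, 21)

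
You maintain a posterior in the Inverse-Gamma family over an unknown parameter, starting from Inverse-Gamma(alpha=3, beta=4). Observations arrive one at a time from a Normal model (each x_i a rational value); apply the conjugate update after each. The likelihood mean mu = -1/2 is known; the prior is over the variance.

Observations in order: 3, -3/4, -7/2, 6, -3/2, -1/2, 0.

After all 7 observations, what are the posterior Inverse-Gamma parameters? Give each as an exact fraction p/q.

obs 1: x=3 → posterior Inverse-Gamma(7/2, 81/8)
obs 2: x=-3/4 → posterior Inverse-Gamma(4, 325/32)
obs 3: x=-7/2 → posterior Inverse-Gamma(9/2, 469/32)
obs 4: x=6 → posterior Inverse-Gamma(5, 1145/32)
obs 5: x=-3/2 → posterior Inverse-Gamma(11/2, 1161/32)
obs 6: x=-1/2 → posterior Inverse-Gamma(6, 1161/32)
obs 7: x=0 → posterior Inverse-Gamma(13/2, 1165/32)

alpha=13/2, beta=1165/32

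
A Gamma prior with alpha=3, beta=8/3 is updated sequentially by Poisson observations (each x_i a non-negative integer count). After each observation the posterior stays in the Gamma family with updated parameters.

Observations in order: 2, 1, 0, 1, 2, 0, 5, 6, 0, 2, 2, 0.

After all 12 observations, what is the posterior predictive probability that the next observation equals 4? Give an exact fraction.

obs 1: x=2 → posterior Gamma(5, 11/3)
obs 2: x=1 → posterior Gamma(6, 14/3)
obs 3: x=0 → posterior Gamma(6, 17/3)
obs 4: x=1 → posterior Gamma(7, 20/3)
obs 5: x=2 → posterior Gamma(9, 23/3)
obs 6: x=0 → posterior Gamma(9, 26/3)
obs 7: x=5 → posterior Gamma(14, 29/3)
obs 8: x=6 → posterior Gamma(20, 32/3)
obs 9: x=0 → posterior Gamma(20, 35/3)
obs 10: x=2 → posterior Gamma(22, 38/3)
obs 11: x=2 → posterior Gamma(24, 41/3)
obs 12: x=0 → posterior Gamma(24, 44/3)

3941180953828441486747155764776280039148748800/65877941798660252683780571409941608871644628161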